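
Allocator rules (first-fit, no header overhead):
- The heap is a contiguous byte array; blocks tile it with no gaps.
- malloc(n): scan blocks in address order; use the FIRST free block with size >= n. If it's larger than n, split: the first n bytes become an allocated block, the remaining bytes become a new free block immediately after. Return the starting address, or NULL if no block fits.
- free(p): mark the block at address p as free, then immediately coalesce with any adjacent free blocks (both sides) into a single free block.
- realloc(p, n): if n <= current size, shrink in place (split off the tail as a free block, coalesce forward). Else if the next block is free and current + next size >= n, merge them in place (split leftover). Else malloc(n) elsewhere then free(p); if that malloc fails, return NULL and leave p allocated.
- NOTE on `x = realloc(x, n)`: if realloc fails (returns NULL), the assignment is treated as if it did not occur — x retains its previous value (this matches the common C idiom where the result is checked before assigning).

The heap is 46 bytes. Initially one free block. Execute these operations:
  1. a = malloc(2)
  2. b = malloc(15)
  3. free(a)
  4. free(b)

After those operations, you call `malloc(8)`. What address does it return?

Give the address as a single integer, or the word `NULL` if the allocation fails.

Op 1: a = malloc(2) -> a = 0; heap: [0-1 ALLOC][2-45 FREE]
Op 2: b = malloc(15) -> b = 2; heap: [0-1 ALLOC][2-16 ALLOC][17-45 FREE]
Op 3: free(a) -> (freed a); heap: [0-1 FREE][2-16 ALLOC][17-45 FREE]
Op 4: free(b) -> (freed b); heap: [0-45 FREE]
malloc(8): first-fit scan over [0-45 FREE] -> 0

Answer: 0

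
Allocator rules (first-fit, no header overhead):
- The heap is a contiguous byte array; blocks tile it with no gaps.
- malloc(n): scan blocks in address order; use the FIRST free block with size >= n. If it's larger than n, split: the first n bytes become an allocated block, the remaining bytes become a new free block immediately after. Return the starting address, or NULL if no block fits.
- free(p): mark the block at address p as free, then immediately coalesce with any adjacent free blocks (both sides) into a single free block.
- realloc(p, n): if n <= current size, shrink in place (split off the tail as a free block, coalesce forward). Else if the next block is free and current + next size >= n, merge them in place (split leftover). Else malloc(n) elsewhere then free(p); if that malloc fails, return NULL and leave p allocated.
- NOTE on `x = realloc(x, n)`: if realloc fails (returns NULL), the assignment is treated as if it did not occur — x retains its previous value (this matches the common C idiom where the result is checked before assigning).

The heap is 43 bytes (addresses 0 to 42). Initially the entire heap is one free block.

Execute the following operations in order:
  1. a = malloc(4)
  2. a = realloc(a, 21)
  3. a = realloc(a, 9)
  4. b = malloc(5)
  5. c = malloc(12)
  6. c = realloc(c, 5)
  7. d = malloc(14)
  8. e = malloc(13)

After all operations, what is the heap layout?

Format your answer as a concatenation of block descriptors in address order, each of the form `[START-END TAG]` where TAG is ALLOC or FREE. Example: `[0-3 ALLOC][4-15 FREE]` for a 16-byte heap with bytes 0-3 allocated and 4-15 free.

Op 1: a = malloc(4) -> a = 0; heap: [0-3 ALLOC][4-42 FREE]
Op 2: a = realloc(a, 21) -> a = 0; heap: [0-20 ALLOC][21-42 FREE]
Op 3: a = realloc(a, 9) -> a = 0; heap: [0-8 ALLOC][9-42 FREE]
Op 4: b = malloc(5) -> b = 9; heap: [0-8 ALLOC][9-13 ALLOC][14-42 FREE]
Op 5: c = malloc(12) -> c = 14; heap: [0-8 ALLOC][9-13 ALLOC][14-25 ALLOC][26-42 FREE]
Op 6: c = realloc(c, 5) -> c = 14; heap: [0-8 ALLOC][9-13 ALLOC][14-18 ALLOC][19-42 FREE]
Op 7: d = malloc(14) -> d = 19; heap: [0-8 ALLOC][9-13 ALLOC][14-18 ALLOC][19-32 ALLOC][33-42 FREE]
Op 8: e = malloc(13) -> e = NULL; heap: [0-8 ALLOC][9-13 ALLOC][14-18 ALLOC][19-32 ALLOC][33-42 FREE]

Answer: [0-8 ALLOC][9-13 ALLOC][14-18 ALLOC][19-32 ALLOC][33-42 FREE]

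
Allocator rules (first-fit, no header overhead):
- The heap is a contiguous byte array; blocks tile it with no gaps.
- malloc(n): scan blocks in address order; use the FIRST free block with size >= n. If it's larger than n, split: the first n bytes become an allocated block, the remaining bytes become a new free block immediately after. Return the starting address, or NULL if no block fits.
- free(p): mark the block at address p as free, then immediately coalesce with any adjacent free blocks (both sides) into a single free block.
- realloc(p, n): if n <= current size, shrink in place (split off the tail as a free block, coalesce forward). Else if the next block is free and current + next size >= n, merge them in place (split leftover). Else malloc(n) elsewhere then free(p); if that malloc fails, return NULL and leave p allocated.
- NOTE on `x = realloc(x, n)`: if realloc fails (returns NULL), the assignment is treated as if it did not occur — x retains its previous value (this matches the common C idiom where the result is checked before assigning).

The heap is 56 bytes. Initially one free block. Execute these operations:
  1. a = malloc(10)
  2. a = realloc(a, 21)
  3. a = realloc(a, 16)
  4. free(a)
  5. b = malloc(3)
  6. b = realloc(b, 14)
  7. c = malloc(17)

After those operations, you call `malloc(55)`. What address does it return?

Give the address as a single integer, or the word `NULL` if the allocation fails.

Op 1: a = malloc(10) -> a = 0; heap: [0-9 ALLOC][10-55 FREE]
Op 2: a = realloc(a, 21) -> a = 0; heap: [0-20 ALLOC][21-55 FREE]
Op 3: a = realloc(a, 16) -> a = 0; heap: [0-15 ALLOC][16-55 FREE]
Op 4: free(a) -> (freed a); heap: [0-55 FREE]
Op 5: b = malloc(3) -> b = 0; heap: [0-2 ALLOC][3-55 FREE]
Op 6: b = realloc(b, 14) -> b = 0; heap: [0-13 ALLOC][14-55 FREE]
Op 7: c = malloc(17) -> c = 14; heap: [0-13 ALLOC][14-30 ALLOC][31-55 FREE]
malloc(55): first-fit scan over [0-13 ALLOC][14-30 ALLOC][31-55 FREE] -> NULL

Answer: NULL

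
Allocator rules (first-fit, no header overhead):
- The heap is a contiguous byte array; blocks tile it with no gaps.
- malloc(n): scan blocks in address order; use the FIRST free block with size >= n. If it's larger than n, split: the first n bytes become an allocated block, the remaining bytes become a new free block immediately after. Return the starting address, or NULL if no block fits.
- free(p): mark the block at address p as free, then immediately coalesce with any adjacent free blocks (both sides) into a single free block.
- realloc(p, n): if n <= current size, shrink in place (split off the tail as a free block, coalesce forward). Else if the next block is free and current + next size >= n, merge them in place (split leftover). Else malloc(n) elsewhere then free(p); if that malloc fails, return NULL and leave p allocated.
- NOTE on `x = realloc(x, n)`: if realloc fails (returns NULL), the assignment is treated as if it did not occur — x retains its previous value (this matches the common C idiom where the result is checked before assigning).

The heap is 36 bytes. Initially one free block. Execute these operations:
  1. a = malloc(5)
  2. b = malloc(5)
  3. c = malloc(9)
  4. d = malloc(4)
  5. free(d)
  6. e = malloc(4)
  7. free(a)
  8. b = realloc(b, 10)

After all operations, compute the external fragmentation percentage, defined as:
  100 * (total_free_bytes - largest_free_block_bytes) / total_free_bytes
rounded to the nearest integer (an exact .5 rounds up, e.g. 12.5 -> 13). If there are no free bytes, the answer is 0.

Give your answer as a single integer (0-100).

Answer: 23

Derivation:
Op 1: a = malloc(5) -> a = 0; heap: [0-4 ALLOC][5-35 FREE]
Op 2: b = malloc(5) -> b = 5; heap: [0-4 ALLOC][5-9 ALLOC][10-35 FREE]
Op 3: c = malloc(9) -> c = 10; heap: [0-4 ALLOC][5-9 ALLOC][10-18 ALLOC][19-35 FREE]
Op 4: d = malloc(4) -> d = 19; heap: [0-4 ALLOC][5-9 ALLOC][10-18 ALLOC][19-22 ALLOC][23-35 FREE]
Op 5: free(d) -> (freed d); heap: [0-4 ALLOC][5-9 ALLOC][10-18 ALLOC][19-35 FREE]
Op 6: e = malloc(4) -> e = 19; heap: [0-4 ALLOC][5-9 ALLOC][10-18 ALLOC][19-22 ALLOC][23-35 FREE]
Op 7: free(a) -> (freed a); heap: [0-4 FREE][5-9 ALLOC][10-18 ALLOC][19-22 ALLOC][23-35 FREE]
Op 8: b = realloc(b, 10) -> b = 23; heap: [0-9 FREE][10-18 ALLOC][19-22 ALLOC][23-32 ALLOC][33-35 FREE]
Free blocks: [10 3] total_free=13 largest=10 -> 100*(13-10)/13 = 300/13 ≈ 23.077 -> rounds to 23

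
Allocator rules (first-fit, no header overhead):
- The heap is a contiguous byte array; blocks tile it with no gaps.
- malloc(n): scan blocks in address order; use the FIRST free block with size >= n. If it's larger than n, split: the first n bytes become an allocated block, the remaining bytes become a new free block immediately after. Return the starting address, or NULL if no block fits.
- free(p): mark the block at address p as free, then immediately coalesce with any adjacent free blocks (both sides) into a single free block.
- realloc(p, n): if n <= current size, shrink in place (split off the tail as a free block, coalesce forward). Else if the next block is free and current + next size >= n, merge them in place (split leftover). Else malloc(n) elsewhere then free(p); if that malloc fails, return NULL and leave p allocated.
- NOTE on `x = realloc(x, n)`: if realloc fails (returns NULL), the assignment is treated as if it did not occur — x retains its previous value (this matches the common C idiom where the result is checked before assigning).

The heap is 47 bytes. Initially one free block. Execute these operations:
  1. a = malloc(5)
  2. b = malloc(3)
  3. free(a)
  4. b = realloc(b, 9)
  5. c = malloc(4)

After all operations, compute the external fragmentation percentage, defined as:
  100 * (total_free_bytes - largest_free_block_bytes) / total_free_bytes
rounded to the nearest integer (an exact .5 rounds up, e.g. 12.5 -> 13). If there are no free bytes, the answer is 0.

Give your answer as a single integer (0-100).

Op 1: a = malloc(5) -> a = 0; heap: [0-4 ALLOC][5-46 FREE]
Op 2: b = malloc(3) -> b = 5; heap: [0-4 ALLOC][5-7 ALLOC][8-46 FREE]
Op 3: free(a) -> (freed a); heap: [0-4 FREE][5-7 ALLOC][8-46 FREE]
Op 4: b = realloc(b, 9) -> b = 5; heap: [0-4 FREE][5-13 ALLOC][14-46 FREE]
Op 5: c = malloc(4) -> c = 0; heap: [0-3 ALLOC][4-4 FREE][5-13 ALLOC][14-46 FREE]
Free blocks: [1 33] total_free=34 largest=33 -> 100*(34-33)/34 = 100/34 ≈ 2.941 -> rounds to 3

Answer: 3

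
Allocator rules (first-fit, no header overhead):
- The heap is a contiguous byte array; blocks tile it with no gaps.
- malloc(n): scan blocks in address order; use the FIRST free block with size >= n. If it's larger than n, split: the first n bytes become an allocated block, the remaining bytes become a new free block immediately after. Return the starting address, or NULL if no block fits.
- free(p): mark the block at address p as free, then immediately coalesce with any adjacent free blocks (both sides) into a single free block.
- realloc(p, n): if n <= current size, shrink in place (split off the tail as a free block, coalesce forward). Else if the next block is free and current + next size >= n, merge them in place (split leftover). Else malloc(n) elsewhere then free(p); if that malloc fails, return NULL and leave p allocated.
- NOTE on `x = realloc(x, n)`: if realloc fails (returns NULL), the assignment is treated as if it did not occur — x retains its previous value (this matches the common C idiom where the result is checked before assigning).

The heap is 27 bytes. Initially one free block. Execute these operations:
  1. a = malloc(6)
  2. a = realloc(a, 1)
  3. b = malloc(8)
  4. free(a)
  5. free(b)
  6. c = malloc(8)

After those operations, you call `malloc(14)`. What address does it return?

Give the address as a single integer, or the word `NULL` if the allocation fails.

Op 1: a = malloc(6) -> a = 0; heap: [0-5 ALLOC][6-26 FREE]
Op 2: a = realloc(a, 1) -> a = 0; heap: [0-0 ALLOC][1-26 FREE]
Op 3: b = malloc(8) -> b = 1; heap: [0-0 ALLOC][1-8 ALLOC][9-26 FREE]
Op 4: free(a) -> (freed a); heap: [0-0 FREE][1-8 ALLOC][9-26 FREE]
Op 5: free(b) -> (freed b); heap: [0-26 FREE]
Op 6: c = malloc(8) -> c = 0; heap: [0-7 ALLOC][8-26 FREE]
malloc(14): first-fit scan over [0-7 ALLOC][8-26 FREE] -> 8

Answer: 8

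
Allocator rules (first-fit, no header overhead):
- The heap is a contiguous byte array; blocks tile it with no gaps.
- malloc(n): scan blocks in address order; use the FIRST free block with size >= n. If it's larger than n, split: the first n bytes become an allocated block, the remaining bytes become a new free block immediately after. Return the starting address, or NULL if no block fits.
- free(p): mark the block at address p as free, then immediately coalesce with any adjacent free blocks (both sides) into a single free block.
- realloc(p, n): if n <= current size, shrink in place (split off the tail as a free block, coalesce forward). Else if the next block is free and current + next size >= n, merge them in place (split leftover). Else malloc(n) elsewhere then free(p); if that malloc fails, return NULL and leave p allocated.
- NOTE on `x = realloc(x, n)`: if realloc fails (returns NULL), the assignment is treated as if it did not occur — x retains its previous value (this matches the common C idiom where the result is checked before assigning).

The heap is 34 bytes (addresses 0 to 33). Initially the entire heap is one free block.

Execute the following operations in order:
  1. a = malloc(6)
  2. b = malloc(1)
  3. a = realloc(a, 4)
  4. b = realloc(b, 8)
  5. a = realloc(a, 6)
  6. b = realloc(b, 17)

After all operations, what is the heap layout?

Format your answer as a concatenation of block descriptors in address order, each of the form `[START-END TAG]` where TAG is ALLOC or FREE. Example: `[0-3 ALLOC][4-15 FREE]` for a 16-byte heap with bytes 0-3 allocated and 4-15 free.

Op 1: a = malloc(6) -> a = 0; heap: [0-5 ALLOC][6-33 FREE]
Op 2: b = malloc(1) -> b = 6; heap: [0-5 ALLOC][6-6 ALLOC][7-33 FREE]
Op 3: a = realloc(a, 4) -> a = 0; heap: [0-3 ALLOC][4-5 FREE][6-6 ALLOC][7-33 FREE]
Op 4: b = realloc(b, 8) -> b = 6; heap: [0-3 ALLOC][4-5 FREE][6-13 ALLOC][14-33 FREE]
Op 5: a = realloc(a, 6) -> a = 0; heap: [0-5 ALLOC][6-13 ALLOC][14-33 FREE]
Op 6: b = realloc(b, 17) -> b = 6; heap: [0-5 ALLOC][6-22 ALLOC][23-33 FREE]

Answer: [0-5 ALLOC][6-22 ALLOC][23-33 FREE]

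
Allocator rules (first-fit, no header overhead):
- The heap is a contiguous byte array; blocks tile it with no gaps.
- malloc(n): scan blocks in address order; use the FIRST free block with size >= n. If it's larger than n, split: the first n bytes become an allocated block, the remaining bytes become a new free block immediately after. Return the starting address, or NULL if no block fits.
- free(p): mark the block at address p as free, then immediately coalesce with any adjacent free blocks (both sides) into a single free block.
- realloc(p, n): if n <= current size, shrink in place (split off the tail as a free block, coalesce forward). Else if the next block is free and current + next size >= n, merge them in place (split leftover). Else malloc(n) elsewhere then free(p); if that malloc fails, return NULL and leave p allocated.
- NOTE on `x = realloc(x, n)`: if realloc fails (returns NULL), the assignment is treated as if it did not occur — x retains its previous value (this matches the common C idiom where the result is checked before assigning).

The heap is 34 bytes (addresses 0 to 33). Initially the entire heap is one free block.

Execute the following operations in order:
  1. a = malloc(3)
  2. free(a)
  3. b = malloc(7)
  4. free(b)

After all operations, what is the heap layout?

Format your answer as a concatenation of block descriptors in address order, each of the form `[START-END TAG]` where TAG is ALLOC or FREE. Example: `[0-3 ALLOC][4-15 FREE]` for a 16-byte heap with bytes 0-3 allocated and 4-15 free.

Op 1: a = malloc(3) -> a = 0; heap: [0-2 ALLOC][3-33 FREE]
Op 2: free(a) -> (freed a); heap: [0-33 FREE]
Op 3: b = malloc(7) -> b = 0; heap: [0-6 ALLOC][7-33 FREE]
Op 4: free(b) -> (freed b); heap: [0-33 FREE]

Answer: [0-33 FREE]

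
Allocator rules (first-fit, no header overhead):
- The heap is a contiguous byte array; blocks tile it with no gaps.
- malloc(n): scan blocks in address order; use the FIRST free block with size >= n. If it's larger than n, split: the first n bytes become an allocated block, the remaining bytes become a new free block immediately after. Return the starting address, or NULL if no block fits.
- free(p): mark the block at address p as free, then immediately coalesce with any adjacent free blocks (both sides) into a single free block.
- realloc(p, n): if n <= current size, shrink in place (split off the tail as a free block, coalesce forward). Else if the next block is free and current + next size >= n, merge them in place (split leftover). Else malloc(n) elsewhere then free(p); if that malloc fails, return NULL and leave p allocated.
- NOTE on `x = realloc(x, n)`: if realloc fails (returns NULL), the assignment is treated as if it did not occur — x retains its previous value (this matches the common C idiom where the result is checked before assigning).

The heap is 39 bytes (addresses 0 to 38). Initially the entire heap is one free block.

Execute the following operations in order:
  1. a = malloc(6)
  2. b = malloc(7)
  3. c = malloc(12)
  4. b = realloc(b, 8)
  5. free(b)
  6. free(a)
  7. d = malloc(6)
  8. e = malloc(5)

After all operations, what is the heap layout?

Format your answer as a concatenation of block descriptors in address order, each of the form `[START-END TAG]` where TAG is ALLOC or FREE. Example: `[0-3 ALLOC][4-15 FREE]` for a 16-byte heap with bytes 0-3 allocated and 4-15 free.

Op 1: a = malloc(6) -> a = 0; heap: [0-5 ALLOC][6-38 FREE]
Op 2: b = malloc(7) -> b = 6; heap: [0-5 ALLOC][6-12 ALLOC][13-38 FREE]
Op 3: c = malloc(12) -> c = 13; heap: [0-5 ALLOC][6-12 ALLOC][13-24 ALLOC][25-38 FREE]
Op 4: b = realloc(b, 8) -> b = 25; heap: [0-5 ALLOC][6-12 FREE][13-24 ALLOC][25-32 ALLOC][33-38 FREE]
Op 5: free(b) -> (freed b); heap: [0-5 ALLOC][6-12 FREE][13-24 ALLOC][25-38 FREE]
Op 6: free(a) -> (freed a); heap: [0-12 FREE][13-24 ALLOC][25-38 FREE]
Op 7: d = malloc(6) -> d = 0; heap: [0-5 ALLOC][6-12 FREE][13-24 ALLOC][25-38 FREE]
Op 8: e = malloc(5) -> e = 6; heap: [0-5 ALLOC][6-10 ALLOC][11-12 FREE][13-24 ALLOC][25-38 FREE]

Answer: [0-5 ALLOC][6-10 ALLOC][11-12 FREE][13-24 ALLOC][25-38 FREE]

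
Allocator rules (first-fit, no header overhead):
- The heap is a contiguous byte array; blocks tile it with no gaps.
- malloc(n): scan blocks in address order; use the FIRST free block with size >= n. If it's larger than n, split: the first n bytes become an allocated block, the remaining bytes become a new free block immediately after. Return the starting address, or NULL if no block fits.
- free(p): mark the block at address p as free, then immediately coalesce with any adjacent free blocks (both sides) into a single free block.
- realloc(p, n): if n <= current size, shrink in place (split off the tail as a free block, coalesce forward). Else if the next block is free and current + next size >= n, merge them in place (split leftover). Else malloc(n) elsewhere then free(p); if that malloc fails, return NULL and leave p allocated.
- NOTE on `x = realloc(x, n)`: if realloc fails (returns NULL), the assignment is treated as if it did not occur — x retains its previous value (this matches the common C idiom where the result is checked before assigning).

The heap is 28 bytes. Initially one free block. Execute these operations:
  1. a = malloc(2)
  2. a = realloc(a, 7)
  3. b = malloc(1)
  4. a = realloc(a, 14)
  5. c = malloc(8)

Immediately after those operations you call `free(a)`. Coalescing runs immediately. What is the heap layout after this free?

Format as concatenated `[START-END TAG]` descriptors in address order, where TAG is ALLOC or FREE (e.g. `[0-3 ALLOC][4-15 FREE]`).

Op 1: a = malloc(2) -> a = 0; heap: [0-1 ALLOC][2-27 FREE]
Op 2: a = realloc(a, 7) -> a = 0; heap: [0-6 ALLOC][7-27 FREE]
Op 3: b = malloc(1) -> b = 7; heap: [0-6 ALLOC][7-7 ALLOC][8-27 FREE]
Op 4: a = realloc(a, 14) -> a = 8; heap: [0-6 FREE][7-7 ALLOC][8-21 ALLOC][22-27 FREE]
Op 5: c = malloc(8) -> c = NULL; heap: [0-6 FREE][7-7 ALLOC][8-21 ALLOC][22-27 FREE]
free(a): a = 8 -> block [8-21 ALLOC]; mark free, coalesce with adjacent free neighbors -> [0-6 FREE][7-7 ALLOC][8-27 FREE]

Answer: [0-6 FREE][7-7 ALLOC][8-27 FREE]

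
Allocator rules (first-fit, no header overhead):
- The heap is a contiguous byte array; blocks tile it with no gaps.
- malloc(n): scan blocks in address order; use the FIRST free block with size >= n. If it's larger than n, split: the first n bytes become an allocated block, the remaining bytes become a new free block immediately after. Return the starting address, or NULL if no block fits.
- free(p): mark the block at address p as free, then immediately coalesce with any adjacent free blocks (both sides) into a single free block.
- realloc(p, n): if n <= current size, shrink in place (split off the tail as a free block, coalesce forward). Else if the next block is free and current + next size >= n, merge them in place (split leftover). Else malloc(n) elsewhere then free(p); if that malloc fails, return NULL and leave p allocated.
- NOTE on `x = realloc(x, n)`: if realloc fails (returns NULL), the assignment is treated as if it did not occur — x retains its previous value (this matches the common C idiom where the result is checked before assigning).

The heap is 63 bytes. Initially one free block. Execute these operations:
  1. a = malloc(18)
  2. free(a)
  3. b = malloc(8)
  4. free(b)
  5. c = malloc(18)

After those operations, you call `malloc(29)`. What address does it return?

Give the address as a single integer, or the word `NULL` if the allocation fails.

Answer: 18

Derivation:
Op 1: a = malloc(18) -> a = 0; heap: [0-17 ALLOC][18-62 FREE]
Op 2: free(a) -> (freed a); heap: [0-62 FREE]
Op 3: b = malloc(8) -> b = 0; heap: [0-7 ALLOC][8-62 FREE]
Op 4: free(b) -> (freed b); heap: [0-62 FREE]
Op 5: c = malloc(18) -> c = 0; heap: [0-17 ALLOC][18-62 FREE]
malloc(29): first-fit scan over [0-17 ALLOC][18-62 FREE] -> 18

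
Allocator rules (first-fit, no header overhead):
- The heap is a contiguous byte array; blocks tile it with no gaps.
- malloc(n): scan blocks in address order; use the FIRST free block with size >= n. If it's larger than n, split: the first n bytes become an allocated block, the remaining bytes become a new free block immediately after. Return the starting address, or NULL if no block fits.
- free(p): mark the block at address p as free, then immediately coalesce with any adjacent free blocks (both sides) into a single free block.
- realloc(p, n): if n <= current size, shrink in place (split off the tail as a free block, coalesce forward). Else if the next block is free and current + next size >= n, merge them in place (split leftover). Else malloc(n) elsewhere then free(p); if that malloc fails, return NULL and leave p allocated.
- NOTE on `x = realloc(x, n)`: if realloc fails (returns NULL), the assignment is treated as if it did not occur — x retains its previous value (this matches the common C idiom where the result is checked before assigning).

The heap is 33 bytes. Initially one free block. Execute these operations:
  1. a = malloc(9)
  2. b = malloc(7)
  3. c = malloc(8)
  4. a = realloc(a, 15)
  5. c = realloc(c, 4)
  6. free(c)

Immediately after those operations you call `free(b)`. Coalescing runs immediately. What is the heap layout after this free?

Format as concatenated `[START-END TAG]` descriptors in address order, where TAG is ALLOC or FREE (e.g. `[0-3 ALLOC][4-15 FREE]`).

Answer: [0-8 ALLOC][9-32 FREE]

Derivation:
Op 1: a = malloc(9) -> a = 0; heap: [0-8 ALLOC][9-32 FREE]
Op 2: b = malloc(7) -> b = 9; heap: [0-8 ALLOC][9-15 ALLOC][16-32 FREE]
Op 3: c = malloc(8) -> c = 16; heap: [0-8 ALLOC][9-15 ALLOC][16-23 ALLOC][24-32 FREE]
Op 4: a = realloc(a, 15) -> NULL (a unchanged); heap: [0-8 ALLOC][9-15 ALLOC][16-23 ALLOC][24-32 FREE]
Op 5: c = realloc(c, 4) -> c = 16; heap: [0-8 ALLOC][9-15 ALLOC][16-19 ALLOC][20-32 FREE]
Op 6: free(c) -> (freed c); heap: [0-8 ALLOC][9-15 ALLOC][16-32 FREE]
free(b): b = 9 -> block [9-15 ALLOC]; mark free, coalesce with adjacent free neighbors -> [0-8 ALLOC][9-32 FREE]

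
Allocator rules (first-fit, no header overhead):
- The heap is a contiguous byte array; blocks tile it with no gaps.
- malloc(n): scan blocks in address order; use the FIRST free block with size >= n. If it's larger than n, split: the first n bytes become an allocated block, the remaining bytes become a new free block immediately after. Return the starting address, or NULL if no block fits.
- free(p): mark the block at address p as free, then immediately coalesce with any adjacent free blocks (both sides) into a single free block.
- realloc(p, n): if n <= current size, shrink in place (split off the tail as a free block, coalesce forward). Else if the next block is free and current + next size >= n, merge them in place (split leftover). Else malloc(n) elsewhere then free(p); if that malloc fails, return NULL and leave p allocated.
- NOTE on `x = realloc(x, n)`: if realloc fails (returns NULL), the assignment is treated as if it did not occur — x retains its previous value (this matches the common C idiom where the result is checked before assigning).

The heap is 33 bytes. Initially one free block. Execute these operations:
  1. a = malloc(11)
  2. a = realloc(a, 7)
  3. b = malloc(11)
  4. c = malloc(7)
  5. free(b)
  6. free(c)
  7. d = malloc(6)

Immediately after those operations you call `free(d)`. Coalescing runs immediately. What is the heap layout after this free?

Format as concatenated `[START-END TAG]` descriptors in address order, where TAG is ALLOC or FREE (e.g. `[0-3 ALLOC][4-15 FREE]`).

Op 1: a = malloc(11) -> a = 0; heap: [0-10 ALLOC][11-32 FREE]
Op 2: a = realloc(a, 7) -> a = 0; heap: [0-6 ALLOC][7-32 FREE]
Op 3: b = malloc(11) -> b = 7; heap: [0-6 ALLOC][7-17 ALLOC][18-32 FREE]
Op 4: c = malloc(7) -> c = 18; heap: [0-6 ALLOC][7-17 ALLOC][18-24 ALLOC][25-32 FREE]
Op 5: free(b) -> (freed b); heap: [0-6 ALLOC][7-17 FREE][18-24 ALLOC][25-32 FREE]
Op 6: free(c) -> (freed c); heap: [0-6 ALLOC][7-32 FREE]
Op 7: d = malloc(6) -> d = 7; heap: [0-6 ALLOC][7-12 ALLOC][13-32 FREE]
free(d): d = 7 -> block [7-12 ALLOC]; mark free, coalesce with adjacent free neighbors -> [0-6 ALLOC][7-32 FREE]

Answer: [0-6 ALLOC][7-32 FREE]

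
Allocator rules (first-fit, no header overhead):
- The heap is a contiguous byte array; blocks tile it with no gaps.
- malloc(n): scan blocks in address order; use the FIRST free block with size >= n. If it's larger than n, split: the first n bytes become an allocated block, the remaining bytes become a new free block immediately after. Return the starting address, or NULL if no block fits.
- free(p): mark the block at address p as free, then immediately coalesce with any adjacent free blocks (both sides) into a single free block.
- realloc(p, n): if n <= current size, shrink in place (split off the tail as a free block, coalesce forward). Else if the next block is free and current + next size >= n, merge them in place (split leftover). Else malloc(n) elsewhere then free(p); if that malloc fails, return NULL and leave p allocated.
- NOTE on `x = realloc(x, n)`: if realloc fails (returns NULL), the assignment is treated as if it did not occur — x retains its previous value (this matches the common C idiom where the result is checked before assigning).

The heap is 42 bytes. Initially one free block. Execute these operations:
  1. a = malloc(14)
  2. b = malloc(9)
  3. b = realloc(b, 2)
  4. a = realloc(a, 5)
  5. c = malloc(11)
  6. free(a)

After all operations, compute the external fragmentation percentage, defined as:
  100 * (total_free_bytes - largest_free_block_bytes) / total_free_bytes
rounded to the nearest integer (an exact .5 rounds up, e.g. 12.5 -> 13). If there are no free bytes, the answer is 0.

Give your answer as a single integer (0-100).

Answer: 48

Derivation:
Op 1: a = malloc(14) -> a = 0; heap: [0-13 ALLOC][14-41 FREE]
Op 2: b = malloc(9) -> b = 14; heap: [0-13 ALLOC][14-22 ALLOC][23-41 FREE]
Op 3: b = realloc(b, 2) -> b = 14; heap: [0-13 ALLOC][14-15 ALLOC][16-41 FREE]
Op 4: a = realloc(a, 5) -> a = 0; heap: [0-4 ALLOC][5-13 FREE][14-15 ALLOC][16-41 FREE]
Op 5: c = malloc(11) -> c = 16; heap: [0-4 ALLOC][5-13 FREE][14-15 ALLOC][16-26 ALLOC][27-41 FREE]
Op 6: free(a) -> (freed a); heap: [0-13 FREE][14-15 ALLOC][16-26 ALLOC][27-41 FREE]
Free blocks: [14 15] total_free=29 largest=15 -> 100*(29-15)/29 = 1400/29 ≈ 48.276 -> rounds to 48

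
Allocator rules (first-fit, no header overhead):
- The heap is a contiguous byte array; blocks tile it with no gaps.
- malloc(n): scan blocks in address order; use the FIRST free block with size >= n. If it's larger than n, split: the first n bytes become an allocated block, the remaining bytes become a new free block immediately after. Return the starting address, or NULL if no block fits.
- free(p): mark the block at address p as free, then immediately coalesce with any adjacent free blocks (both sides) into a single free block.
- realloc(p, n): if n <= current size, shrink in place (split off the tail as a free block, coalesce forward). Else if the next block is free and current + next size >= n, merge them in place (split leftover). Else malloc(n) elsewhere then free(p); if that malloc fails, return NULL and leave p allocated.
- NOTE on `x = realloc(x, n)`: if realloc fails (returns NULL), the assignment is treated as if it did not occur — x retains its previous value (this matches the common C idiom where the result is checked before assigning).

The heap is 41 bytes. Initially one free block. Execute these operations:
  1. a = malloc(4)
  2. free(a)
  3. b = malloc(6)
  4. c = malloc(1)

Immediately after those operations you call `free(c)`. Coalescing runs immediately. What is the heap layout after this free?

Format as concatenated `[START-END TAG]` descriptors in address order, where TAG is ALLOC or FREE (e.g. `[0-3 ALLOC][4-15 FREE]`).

Answer: [0-5 ALLOC][6-40 FREE]

Derivation:
Op 1: a = malloc(4) -> a = 0; heap: [0-3 ALLOC][4-40 FREE]
Op 2: free(a) -> (freed a); heap: [0-40 FREE]
Op 3: b = malloc(6) -> b = 0; heap: [0-5 ALLOC][6-40 FREE]
Op 4: c = malloc(1) -> c = 6; heap: [0-5 ALLOC][6-6 ALLOC][7-40 FREE]
free(c): c = 6 -> block [6-6 ALLOC]; mark free, coalesce with adjacent free neighbors -> [0-5 ALLOC][6-40 FREE]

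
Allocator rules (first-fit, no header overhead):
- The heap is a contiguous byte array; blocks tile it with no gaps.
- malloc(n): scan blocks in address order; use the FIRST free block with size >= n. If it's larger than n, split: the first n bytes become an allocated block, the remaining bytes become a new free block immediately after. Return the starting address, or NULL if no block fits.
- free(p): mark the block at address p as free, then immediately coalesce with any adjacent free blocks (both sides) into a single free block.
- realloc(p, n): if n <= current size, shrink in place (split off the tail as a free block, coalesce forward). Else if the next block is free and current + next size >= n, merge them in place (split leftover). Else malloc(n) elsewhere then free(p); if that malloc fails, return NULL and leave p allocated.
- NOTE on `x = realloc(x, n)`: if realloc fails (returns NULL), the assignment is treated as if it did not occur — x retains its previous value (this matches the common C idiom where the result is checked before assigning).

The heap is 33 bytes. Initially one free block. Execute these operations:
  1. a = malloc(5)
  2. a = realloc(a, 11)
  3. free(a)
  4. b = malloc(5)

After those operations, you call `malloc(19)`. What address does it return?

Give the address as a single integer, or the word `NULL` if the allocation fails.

Op 1: a = malloc(5) -> a = 0; heap: [0-4 ALLOC][5-32 FREE]
Op 2: a = realloc(a, 11) -> a = 0; heap: [0-10 ALLOC][11-32 FREE]
Op 3: free(a) -> (freed a); heap: [0-32 FREE]
Op 4: b = malloc(5) -> b = 0; heap: [0-4 ALLOC][5-32 FREE]
malloc(19): first-fit scan over [0-4 ALLOC][5-32 FREE] -> 5

Answer: 5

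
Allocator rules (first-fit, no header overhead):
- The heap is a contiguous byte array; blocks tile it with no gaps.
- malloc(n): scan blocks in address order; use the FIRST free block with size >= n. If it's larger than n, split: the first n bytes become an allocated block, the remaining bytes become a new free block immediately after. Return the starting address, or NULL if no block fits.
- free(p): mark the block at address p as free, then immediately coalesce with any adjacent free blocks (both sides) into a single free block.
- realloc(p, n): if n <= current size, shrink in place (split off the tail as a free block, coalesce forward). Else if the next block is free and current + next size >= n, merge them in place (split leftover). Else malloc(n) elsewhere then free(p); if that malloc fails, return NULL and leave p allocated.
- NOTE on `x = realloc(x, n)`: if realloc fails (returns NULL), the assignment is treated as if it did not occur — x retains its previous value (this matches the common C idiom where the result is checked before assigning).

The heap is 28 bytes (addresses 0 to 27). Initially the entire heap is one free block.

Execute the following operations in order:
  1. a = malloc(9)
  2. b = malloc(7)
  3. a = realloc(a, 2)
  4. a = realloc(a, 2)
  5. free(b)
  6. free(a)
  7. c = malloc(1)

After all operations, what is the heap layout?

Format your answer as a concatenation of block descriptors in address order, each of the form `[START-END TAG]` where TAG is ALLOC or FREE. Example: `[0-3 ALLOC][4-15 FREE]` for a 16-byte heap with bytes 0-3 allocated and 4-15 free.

Answer: [0-0 ALLOC][1-27 FREE]

Derivation:
Op 1: a = malloc(9) -> a = 0; heap: [0-8 ALLOC][9-27 FREE]
Op 2: b = malloc(7) -> b = 9; heap: [0-8 ALLOC][9-15 ALLOC][16-27 FREE]
Op 3: a = realloc(a, 2) -> a = 0; heap: [0-1 ALLOC][2-8 FREE][9-15 ALLOC][16-27 FREE]
Op 4: a = realloc(a, 2) -> a = 0; heap: [0-1 ALLOC][2-8 FREE][9-15 ALLOC][16-27 FREE]
Op 5: free(b) -> (freed b); heap: [0-1 ALLOC][2-27 FREE]
Op 6: free(a) -> (freed a); heap: [0-27 FREE]
Op 7: c = malloc(1) -> c = 0; heap: [0-0 ALLOC][1-27 FREE]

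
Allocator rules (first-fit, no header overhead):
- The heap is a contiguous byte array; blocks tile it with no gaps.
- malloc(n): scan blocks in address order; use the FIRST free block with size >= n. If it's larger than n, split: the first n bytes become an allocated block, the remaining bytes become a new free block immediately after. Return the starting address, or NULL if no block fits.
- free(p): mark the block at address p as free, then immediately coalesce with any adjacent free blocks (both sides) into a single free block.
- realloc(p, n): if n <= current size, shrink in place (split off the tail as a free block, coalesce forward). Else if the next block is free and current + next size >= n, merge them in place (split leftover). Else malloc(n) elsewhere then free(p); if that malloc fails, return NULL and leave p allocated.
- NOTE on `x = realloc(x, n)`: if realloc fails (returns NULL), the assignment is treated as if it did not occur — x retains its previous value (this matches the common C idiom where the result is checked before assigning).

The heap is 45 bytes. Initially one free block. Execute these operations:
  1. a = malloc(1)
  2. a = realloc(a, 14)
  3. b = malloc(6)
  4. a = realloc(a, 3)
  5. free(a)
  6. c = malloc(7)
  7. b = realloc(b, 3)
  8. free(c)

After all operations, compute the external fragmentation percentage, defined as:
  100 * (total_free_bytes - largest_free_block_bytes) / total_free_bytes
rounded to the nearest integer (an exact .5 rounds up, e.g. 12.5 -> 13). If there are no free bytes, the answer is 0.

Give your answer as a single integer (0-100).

Answer: 33

Derivation:
Op 1: a = malloc(1) -> a = 0; heap: [0-0 ALLOC][1-44 FREE]
Op 2: a = realloc(a, 14) -> a = 0; heap: [0-13 ALLOC][14-44 FREE]
Op 3: b = malloc(6) -> b = 14; heap: [0-13 ALLOC][14-19 ALLOC][20-44 FREE]
Op 4: a = realloc(a, 3) -> a = 0; heap: [0-2 ALLOC][3-13 FREE][14-19 ALLOC][20-44 FREE]
Op 5: free(a) -> (freed a); heap: [0-13 FREE][14-19 ALLOC][20-44 FREE]
Op 6: c = malloc(7) -> c = 0; heap: [0-6 ALLOC][7-13 FREE][14-19 ALLOC][20-44 FREE]
Op 7: b = realloc(b, 3) -> b = 14; heap: [0-6 ALLOC][7-13 FREE][14-16 ALLOC][17-44 FREE]
Op 8: free(c) -> (freed c); heap: [0-13 FREE][14-16 ALLOC][17-44 FREE]
Free blocks: [14 28] total_free=42 largest=28 -> 100*(42-28)/42 = 1400/42 ≈ 33.333 -> rounds to 33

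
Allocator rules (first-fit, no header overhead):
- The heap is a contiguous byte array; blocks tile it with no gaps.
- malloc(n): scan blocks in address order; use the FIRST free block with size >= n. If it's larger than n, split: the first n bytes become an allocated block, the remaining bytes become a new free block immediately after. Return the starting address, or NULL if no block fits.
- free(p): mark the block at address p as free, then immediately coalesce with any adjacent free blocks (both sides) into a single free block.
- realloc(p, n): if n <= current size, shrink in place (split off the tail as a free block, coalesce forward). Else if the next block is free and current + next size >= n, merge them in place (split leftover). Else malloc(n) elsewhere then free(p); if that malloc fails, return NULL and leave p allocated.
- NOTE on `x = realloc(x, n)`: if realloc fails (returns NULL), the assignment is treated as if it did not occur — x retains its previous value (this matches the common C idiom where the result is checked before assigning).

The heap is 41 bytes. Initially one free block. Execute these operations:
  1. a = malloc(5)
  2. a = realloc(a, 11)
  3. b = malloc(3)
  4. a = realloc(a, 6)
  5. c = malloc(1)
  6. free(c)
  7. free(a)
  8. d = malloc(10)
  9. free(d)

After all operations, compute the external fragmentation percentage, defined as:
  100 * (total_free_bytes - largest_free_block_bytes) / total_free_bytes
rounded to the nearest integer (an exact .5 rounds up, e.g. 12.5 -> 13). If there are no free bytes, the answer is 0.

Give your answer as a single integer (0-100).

Answer: 29

Derivation:
Op 1: a = malloc(5) -> a = 0; heap: [0-4 ALLOC][5-40 FREE]
Op 2: a = realloc(a, 11) -> a = 0; heap: [0-10 ALLOC][11-40 FREE]
Op 3: b = malloc(3) -> b = 11; heap: [0-10 ALLOC][11-13 ALLOC][14-40 FREE]
Op 4: a = realloc(a, 6) -> a = 0; heap: [0-5 ALLOC][6-10 FREE][11-13 ALLOC][14-40 FREE]
Op 5: c = malloc(1) -> c = 6; heap: [0-5 ALLOC][6-6 ALLOC][7-10 FREE][11-13 ALLOC][14-40 FREE]
Op 6: free(c) -> (freed c); heap: [0-5 ALLOC][6-10 FREE][11-13 ALLOC][14-40 FREE]
Op 7: free(a) -> (freed a); heap: [0-10 FREE][11-13 ALLOC][14-40 FREE]
Op 8: d = malloc(10) -> d = 0; heap: [0-9 ALLOC][10-10 FREE][11-13 ALLOC][14-40 FREE]
Op 9: free(d) -> (freed d); heap: [0-10 FREE][11-13 ALLOC][14-40 FREE]
Free blocks: [11 27] total_free=38 largest=27 -> 100*(38-27)/38 = 1100/38 ≈ 28.947 -> rounds to 29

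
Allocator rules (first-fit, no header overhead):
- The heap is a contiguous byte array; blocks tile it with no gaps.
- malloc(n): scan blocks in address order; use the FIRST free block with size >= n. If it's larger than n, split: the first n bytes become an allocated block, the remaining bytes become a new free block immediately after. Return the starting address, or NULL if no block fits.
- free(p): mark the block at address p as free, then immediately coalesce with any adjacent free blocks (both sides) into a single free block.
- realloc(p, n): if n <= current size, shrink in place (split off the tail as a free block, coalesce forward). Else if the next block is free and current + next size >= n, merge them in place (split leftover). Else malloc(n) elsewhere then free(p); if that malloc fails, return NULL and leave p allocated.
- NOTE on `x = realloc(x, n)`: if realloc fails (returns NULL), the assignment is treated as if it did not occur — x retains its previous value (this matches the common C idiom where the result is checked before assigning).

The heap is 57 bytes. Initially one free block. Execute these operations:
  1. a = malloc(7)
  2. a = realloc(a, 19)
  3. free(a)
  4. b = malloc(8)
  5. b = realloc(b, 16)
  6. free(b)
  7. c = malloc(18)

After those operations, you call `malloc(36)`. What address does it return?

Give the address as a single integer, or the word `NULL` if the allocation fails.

Answer: 18

Derivation:
Op 1: a = malloc(7) -> a = 0; heap: [0-6 ALLOC][7-56 FREE]
Op 2: a = realloc(a, 19) -> a = 0; heap: [0-18 ALLOC][19-56 FREE]
Op 3: free(a) -> (freed a); heap: [0-56 FREE]
Op 4: b = malloc(8) -> b = 0; heap: [0-7 ALLOC][8-56 FREE]
Op 5: b = realloc(b, 16) -> b = 0; heap: [0-15 ALLOC][16-56 FREE]
Op 6: free(b) -> (freed b); heap: [0-56 FREE]
Op 7: c = malloc(18) -> c = 0; heap: [0-17 ALLOC][18-56 FREE]
malloc(36): first-fit scan over [0-17 ALLOC][18-56 FREE] -> 18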